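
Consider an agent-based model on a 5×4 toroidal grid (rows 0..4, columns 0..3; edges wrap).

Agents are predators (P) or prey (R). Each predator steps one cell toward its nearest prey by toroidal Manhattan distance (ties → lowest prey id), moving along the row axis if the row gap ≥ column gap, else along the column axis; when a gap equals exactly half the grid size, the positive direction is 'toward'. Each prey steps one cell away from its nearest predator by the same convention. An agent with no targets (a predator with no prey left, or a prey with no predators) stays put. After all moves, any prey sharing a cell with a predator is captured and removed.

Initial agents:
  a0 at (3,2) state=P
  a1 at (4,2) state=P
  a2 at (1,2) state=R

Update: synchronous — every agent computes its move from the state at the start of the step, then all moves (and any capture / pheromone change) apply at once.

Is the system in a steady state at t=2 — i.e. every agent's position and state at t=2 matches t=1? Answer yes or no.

t=1: a0@(2,2):P a1@(0,2):P
t=2: (unchanged — steady state)

yes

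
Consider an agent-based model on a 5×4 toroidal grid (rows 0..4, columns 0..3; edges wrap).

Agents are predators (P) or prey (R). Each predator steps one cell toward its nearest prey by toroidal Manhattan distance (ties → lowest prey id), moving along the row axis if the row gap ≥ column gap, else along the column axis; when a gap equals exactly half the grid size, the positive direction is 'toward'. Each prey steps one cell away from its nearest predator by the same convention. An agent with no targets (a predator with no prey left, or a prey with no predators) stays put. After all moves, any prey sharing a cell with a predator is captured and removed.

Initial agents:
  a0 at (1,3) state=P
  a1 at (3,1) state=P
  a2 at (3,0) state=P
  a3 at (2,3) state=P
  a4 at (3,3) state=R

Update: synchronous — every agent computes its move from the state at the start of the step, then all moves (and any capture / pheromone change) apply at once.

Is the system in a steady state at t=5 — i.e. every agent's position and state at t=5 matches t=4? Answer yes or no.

t=1: a0@(2,3):P a1@(3,2):P a2@(3,3):P a3@(3,3):P
t=2: (unchanged — steady state)

yes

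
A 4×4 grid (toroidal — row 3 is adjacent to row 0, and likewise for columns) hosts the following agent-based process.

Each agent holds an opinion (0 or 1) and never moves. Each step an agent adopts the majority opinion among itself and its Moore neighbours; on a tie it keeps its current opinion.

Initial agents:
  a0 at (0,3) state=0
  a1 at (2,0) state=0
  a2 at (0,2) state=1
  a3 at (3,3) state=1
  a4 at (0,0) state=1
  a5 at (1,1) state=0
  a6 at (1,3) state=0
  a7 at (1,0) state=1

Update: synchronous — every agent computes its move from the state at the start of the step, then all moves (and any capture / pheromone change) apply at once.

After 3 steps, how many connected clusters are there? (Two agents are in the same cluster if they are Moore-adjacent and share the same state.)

t=1: a0@(0,3):1 a1@(2,0):0 a2@(0,2):0 a3@(3,3):1 a4@(0,0):1 a5@(1,1):1 a6@(1,3):0 a7@(1,0):0
t=2: a0@(0,3):1 a1@(2,0):0 a2@(0,2):1 a3@(3,3):1 a4@(0,0):1 a5@(1,1):0 a6@(1,3):0 a7@(1,0):0
t=3: (unchanged — steady state)

2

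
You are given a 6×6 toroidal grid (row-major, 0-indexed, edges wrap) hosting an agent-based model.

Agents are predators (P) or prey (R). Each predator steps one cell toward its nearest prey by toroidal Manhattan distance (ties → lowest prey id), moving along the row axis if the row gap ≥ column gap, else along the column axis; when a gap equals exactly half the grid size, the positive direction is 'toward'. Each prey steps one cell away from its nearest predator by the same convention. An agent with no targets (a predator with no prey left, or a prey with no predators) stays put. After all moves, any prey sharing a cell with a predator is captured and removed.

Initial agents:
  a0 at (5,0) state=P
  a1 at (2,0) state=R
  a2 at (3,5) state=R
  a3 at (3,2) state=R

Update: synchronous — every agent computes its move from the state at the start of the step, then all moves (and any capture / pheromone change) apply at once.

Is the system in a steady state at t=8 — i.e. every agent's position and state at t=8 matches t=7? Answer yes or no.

t=1: a0@(0,0):P a1@(1,0):R a2@(2,5):R a3@(2,2):R
t=2: a0@(1,0):P a1@(2,0):R a2@(3,5):R a3@(3,2):R
t=3: a0@(2,0):P a1@(3,0):R a2@(4,5):R a3@(4,2):R
t=4: a0@(3,0):P a1@(4,0):R a2@(5,5):R a3@(5,2):R
t=5: a0@(4,0):P a1@(5,0):R a2@(0,5):R a3@(0,2):R
t=6: a0@(5,0):P a1@(0,0):R a2@(1,5):R a3@(1,2):R
t=7: a0@(0,0):P a1@(1,0):R a2@(2,5):R a3@(2,2):R
t=8: a0@(1,0):P a1@(2,0):R a2@(3,5):R a3@(3,2):R

no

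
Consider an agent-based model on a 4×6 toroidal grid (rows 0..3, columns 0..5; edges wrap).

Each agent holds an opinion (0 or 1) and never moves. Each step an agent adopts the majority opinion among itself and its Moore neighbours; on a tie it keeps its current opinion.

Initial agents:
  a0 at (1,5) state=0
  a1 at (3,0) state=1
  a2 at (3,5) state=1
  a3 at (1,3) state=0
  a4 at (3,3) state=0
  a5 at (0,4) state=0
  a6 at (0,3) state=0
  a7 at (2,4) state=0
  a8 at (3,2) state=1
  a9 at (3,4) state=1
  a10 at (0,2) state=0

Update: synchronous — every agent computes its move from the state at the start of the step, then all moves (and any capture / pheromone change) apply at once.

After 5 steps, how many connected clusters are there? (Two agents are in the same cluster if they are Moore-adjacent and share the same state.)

2

t=1: a0@(1,5):0 a1@(3,0):1 a2@(3,5):1 a3@(1,3):0 a4@(3,3):0 a5@(0,4):0 a6@(0,3):0 a7@(2,4):0 a8@(3,2):0 a9@(3,4):0 a10@(0,2):0
t=2: a0@(1,5):0 a1@(3,0):1 a2@(3,5):0 a3@(1,3):0 a4@(3,3):0 a5@(0,4):0 a6@(0,3):0 a7@(2,4):0 a8@(3,2):0 a9@(3,4):0 a10@(0,2):0
t=3: (unchanged — steady state)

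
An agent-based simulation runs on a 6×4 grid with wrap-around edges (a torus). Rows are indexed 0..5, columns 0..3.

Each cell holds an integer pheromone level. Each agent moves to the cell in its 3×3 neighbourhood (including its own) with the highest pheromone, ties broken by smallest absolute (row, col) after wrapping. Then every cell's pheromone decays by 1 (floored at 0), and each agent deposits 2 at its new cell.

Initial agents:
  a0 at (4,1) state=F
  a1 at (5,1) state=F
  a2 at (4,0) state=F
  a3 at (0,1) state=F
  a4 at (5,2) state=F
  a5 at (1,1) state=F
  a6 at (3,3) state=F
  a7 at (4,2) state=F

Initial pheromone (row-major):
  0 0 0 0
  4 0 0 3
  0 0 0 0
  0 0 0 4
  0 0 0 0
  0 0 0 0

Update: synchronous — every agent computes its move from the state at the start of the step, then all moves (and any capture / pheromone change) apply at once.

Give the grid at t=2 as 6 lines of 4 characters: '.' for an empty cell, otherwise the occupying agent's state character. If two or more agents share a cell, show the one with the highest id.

t=1: a0@(3,0) a1@(0,0) a2@(3,3) a3@(1,0) a4@(0,1) a5@(1,0) a6@(3,3) a7@(3,3) | pheromone: 2 2 0 0 / 7 0 0 2 / 0 0 0 0 / 2 0 0 9 / 0 0 0 0 / 0 0 0 0
t=2: a0@(3,3) a1@(1,0) a2@(3,3) a3@(1,0) a4@(1,0) a5@(1,0) a6@(3,3) a7@(3,3) | pheromone: 1 1 0 0 / 14 0 0 1 / 0 0 0 0 / 1 0 0 16 / 0 0 0 0 / 0 0 0 0

....
F...
....
...F
....
....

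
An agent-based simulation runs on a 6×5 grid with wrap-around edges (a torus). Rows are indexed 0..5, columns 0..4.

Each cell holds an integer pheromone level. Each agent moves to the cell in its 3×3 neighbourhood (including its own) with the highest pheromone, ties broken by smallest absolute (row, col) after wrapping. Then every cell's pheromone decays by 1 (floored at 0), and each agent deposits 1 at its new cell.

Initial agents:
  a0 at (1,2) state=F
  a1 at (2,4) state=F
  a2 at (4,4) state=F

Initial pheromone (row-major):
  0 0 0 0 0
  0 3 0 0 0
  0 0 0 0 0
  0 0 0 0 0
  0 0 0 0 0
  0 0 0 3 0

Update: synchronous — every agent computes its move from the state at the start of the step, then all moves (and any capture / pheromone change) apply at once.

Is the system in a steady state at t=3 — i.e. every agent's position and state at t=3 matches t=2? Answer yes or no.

t=1: a0@(1,1) a1@(1,0) a2@(5,3) | pheromone: 0 0 0 0 0 / 1 3 0 0 0 / 0 0 0 0 0 / 0 0 0 0 0 / 0 0 0 0 0 / 0 0 0 3 0
t=2: a0@(1,1) a1@(1,1) a2@(5,3) | pheromone: 0 0 0 0 0 / 0 4 0 0 0 / 0 0 0 0 0 / 0 0 0 0 0 / 0 0 0 0 0 / 0 0 0 3 0
t=3: a0@(1,1) a1@(1,1) a2@(5,3) | pheromone: 0 0 0 0 0 / 0 5 0 0 0 / 0 0 0 0 0 / 0 0 0 0 0 / 0 0 0 0 0 / 0 0 0 3 0

yes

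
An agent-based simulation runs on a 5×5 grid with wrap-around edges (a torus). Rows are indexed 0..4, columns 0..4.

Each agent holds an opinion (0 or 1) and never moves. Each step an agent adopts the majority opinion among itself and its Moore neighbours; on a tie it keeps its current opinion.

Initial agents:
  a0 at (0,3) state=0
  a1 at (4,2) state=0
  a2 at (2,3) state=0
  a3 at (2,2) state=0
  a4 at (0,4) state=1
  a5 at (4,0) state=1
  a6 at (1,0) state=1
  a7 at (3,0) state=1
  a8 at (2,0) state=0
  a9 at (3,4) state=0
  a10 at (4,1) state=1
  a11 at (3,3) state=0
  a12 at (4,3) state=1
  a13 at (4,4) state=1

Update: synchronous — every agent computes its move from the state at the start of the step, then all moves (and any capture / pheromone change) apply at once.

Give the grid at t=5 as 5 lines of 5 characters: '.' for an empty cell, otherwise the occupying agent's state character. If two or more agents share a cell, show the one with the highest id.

t=1: a0@(0,3):1 a1@(4,2):0 a2@(2,3):0 a3@(2,2):0 a4@(0,4):1 a5@(4,0):1 a6@(1,0):1 a7@(3,0):1 a8@(2,0):0 a9@(3,4):0 a10@(4,1):1 a11@(3,3):0 a12@(4,3):0 a13@(4,4):1
t=2: (unchanged — steady state)

...11
1....
0.00.
1..00
11001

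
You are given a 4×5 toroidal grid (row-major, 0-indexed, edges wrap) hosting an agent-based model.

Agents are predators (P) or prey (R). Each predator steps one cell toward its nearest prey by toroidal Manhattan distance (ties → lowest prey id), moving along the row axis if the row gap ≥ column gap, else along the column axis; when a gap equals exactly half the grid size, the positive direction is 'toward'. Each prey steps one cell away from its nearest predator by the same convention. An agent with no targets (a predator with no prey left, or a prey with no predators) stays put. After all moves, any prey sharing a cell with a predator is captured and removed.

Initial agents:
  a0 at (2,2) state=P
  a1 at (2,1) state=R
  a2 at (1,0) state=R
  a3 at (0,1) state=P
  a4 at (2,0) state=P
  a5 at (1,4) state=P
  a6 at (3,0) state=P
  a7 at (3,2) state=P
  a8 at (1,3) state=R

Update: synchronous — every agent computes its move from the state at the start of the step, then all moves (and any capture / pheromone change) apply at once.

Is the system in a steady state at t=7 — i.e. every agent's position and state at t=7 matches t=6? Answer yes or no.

t=1: a0@(2,1):P a2@(0,0):R a3@(1,1):P a4@(2,1):P a5@(1,0):P a6@(2,0):P a7@(2,2):P a8@(1,2):R
t=2: a0@(1,1):P a3@(1,2):P a4@(1,1):P a5@(0,0):P a6@(3,0):P a7@(1,2):P a8@(1,3):R
t=3: a0@(1,2):P a3@(1,3):P a4@(1,2):P a5@(0,4):P a6@(0,0):P a7@(1,3):P a8@(1,4):R
t=4: a0@(1,3):P a3@(1,4):P a4@(1,3):P a5@(1,4):P a6@(1,0):P a7@(1,4):P
t=5: (unchanged — steady state)

yes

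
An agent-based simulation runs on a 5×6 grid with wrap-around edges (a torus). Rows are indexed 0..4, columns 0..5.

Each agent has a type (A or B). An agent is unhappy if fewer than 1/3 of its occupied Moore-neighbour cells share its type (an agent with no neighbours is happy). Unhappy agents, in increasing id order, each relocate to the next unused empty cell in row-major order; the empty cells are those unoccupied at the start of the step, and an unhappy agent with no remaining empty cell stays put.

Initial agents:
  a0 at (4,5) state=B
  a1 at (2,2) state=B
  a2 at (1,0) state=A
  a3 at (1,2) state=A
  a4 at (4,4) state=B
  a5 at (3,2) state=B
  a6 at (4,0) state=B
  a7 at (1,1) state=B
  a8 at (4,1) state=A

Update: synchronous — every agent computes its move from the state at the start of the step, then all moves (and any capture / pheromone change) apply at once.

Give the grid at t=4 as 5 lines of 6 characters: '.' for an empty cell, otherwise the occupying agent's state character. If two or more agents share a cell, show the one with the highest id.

.AAAB.
......
..B...
..B...
B...BB

t=1: a0@(4,5):B a1@(2,2):B a2@(0,0):A a3@(0,1):A a4@(4,4):B a5@(3,2):B a6@(4,0):B a7@(1,1):B a8@(0,2):A
t=2: a0@(4,5):B a1@(2,2):B a2@(0,3):A a3@(0,1):A a4@(4,4):B a5@(3,2):B a6@(4,0):B a7@(0,4):B a8@(0,2):A
t=3: (unchanged — steady state)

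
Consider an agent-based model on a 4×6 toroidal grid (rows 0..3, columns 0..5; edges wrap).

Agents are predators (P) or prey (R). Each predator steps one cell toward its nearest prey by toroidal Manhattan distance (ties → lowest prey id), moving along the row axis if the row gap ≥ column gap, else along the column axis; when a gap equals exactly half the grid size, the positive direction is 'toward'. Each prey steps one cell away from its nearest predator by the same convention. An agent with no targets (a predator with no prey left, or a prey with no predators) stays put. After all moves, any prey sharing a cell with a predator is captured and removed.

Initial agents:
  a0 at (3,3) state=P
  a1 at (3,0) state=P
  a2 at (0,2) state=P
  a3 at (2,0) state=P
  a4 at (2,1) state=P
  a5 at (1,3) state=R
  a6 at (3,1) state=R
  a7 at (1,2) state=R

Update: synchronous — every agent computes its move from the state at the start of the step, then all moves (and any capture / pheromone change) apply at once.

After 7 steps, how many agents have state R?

0

t=1: a0@(0,3):P a1@(3,1):P a2@(1,2):P a3@(3,0):P a4@(3,1):P a6@(3,2):R a7@(2,2):R
t=2: a0@(3,3):P a1@(3,2):P a2@(2,2):P a3@(3,1):P a4@(3,2):P
t=3: (unchanged — steady state)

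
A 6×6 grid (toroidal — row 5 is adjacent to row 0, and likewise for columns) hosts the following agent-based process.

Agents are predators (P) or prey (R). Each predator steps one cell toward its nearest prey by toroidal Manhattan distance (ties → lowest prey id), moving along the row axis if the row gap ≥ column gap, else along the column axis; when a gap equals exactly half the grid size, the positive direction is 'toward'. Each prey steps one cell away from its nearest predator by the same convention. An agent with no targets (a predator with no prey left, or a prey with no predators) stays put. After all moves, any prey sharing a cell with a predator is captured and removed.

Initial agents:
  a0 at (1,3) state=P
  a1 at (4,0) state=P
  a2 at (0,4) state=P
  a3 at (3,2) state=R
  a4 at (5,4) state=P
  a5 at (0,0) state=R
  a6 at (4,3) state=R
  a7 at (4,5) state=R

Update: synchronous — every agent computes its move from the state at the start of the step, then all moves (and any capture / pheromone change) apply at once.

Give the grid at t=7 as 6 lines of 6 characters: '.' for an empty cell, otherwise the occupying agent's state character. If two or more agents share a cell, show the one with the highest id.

t=1: a0@(2,3):P a1@(4,5):P a2@(0,5):P a3@(4,2):R a4@(4,4):P a5@(1,0):R a6@(3,3):R
t=2: a0@(3,3):P a1@(4,0):P a2@(1,5):P a3@(4,1):R a4@(4,3):P a5@(2,0):R
t=3: a0@(3,2):P a1@(4,1):P a2@(2,5):P a4@(4,2):P a5@(1,0):R
t=4: a0@(2,2):P a1@(5,1):P a2@(1,5):P a4@(5,2):P a5@(0,0):R
t=5: a0@(1,2):P a1@(0,1):P a2@(0,5):P a4@(5,1):P a5@(1,0):R
t=6: a0@(1,1):P a1@(1,1):P a2@(1,5):P a4@(0,1):P
t=7: (unchanged — steady state)

.P....
.P...P
......
......
......
......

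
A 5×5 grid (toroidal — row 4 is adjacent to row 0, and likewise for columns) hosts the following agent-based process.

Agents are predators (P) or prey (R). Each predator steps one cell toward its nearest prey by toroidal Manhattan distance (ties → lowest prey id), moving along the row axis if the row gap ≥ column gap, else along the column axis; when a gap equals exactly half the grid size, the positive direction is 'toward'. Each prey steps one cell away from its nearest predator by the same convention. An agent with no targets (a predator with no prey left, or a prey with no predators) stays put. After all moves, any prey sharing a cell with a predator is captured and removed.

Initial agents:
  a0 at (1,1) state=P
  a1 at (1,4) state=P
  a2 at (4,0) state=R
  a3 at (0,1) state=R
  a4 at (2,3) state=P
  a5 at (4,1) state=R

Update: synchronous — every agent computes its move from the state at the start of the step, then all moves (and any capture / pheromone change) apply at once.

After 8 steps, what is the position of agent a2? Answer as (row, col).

(2, 1)

t=1: a0@(0,1):P a1@(0,4):P a2@(3,0):R a3@(4,1):R a4@(3,3):P a5@(3,1):R
t=2: a0@(4,1):P a1@(4,4):P a2@(3,1):R a3@(3,1):R a4@(3,4):P a5@(2,1):R
t=3: a0@(3,1):P a1@(4,0):P a2@(2,1):R a3@(2,1):R a4@(3,0):P a5@(1,1):R
t=4: a0@(2,1):P a1@(3,0):P a2@(1,1):R a3@(1,1):R a4@(2,0):P a5@(0,1):R
t=5: a0@(1,1):P a1@(2,0):P a2@(0,1):R a3@(0,1):R a4@(1,0):P a5@(4,1):R
t=6: a0@(0,1):P a1@(1,0):P a2@(4,1):R a3@(4,1):R a4@(0,0):P a5@(3,1):R
t=7: a0@(4,1):P a1@(0,0):P a2@(3,1):R a3@(3,1):R a4@(4,0):P a5@(2,1):R
t=8: a0@(3,1):P a1@(4,0):P a2@(2,1):R a3@(2,1):R a4@(3,0):P a5@(1,1):R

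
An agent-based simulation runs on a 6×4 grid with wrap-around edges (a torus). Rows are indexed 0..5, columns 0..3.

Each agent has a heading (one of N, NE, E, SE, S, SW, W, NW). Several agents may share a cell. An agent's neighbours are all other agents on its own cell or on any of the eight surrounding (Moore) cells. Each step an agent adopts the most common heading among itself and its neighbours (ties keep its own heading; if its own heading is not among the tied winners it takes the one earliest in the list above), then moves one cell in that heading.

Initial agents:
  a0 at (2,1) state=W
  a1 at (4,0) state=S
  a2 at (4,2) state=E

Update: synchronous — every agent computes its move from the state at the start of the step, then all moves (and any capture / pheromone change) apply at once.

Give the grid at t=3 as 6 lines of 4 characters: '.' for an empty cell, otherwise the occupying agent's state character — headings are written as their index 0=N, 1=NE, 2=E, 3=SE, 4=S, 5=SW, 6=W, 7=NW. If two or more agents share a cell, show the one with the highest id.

....
4...
..6.
....
.2..
....

t=1: a0@(2,0):W a1@(5,0):S a2@(4,3):E
t=2: a0@(2,3):W a1@(0,0):S a2@(4,0):E
t=3: a0@(2,2):W a1@(1,0):S a2@(4,1):E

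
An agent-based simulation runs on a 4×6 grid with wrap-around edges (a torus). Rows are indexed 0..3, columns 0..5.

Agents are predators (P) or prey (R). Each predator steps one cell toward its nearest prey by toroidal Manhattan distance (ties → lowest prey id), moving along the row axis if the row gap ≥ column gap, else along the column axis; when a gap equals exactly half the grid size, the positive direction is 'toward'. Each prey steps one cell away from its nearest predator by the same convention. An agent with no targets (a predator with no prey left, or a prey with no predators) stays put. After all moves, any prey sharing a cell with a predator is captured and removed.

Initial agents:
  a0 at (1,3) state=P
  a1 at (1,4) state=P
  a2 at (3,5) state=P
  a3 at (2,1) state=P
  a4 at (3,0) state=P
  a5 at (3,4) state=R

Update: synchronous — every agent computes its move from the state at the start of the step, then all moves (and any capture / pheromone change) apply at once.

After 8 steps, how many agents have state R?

1

t=1: a0@(2,3):P a1@(2,4):P a2@(3,4):P a3@(2,2):P a4@(3,5):P a5@(3,3):R
t=2: a0@(3,3):P a1@(3,4):P a2@(3,3):P a3@(3,2):P a4@(3,4):P a5@(0,3):R
t=3: a0@(0,3):P a1@(0,4):P a2@(0,3):P a3@(0,2):P a4@(0,4):P a5@(1,3):R
t=4: a0@(1,3):P a1@(1,4):P a2@(1,3):P a3@(1,2):P a4@(1,4):P a5@(2,3):R
t=5: a0@(2,3):P a1@(2,4):P a2@(2,3):P a3@(2,2):P a4@(2,4):P a5@(3,3):R
t=6: a0@(3,3):P a1@(3,4):P a2@(3,3):P a3@(3,2):P a4@(3,4):P a5@(0,3):R
t=7: a0@(0,3):P a1@(0,4):P a2@(0,3):P a3@(0,2):P a4@(0,4):P a5@(1,3):R
t=8: a0@(1,3):P a1@(1,4):P a2@(1,3):P a3@(1,2):P a4@(1,4):P a5@(2,3):R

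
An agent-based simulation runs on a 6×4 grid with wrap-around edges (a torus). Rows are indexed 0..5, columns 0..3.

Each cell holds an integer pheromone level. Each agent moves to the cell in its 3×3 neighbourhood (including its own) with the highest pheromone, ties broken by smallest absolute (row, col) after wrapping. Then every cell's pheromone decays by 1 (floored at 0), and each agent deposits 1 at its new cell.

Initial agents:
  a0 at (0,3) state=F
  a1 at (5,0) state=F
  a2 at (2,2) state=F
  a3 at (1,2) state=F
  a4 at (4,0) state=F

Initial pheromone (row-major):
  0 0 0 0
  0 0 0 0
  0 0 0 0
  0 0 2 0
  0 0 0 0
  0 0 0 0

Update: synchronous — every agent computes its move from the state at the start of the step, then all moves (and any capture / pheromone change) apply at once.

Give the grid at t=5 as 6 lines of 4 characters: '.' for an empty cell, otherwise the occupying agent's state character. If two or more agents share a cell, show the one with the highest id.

F...
....
....
F.F.
....
....

t=1: a0@(0,0) a1@(0,0) a2@(3,2) a3@(0,1) a4@(3,0) | pheromone: 2 1 0 0 / 0 0 0 0 / 0 0 0 0 / 1 0 2 0 / 0 0 0 0 / 0 0 0 0
t=2: a0@(0,0) a1@(0,0) a2@(3,2) a3@(0,0) a4@(3,0) | pheromone: 4 0 0 0 / 0 0 0 0 / 0 0 0 0 / 1 0 2 0 / 0 0 0 0 / 0 0 0 0
t=3: a0@(0,0) a1@(0,0) a2@(3,2) a3@(0,0) a4@(3,0) | pheromone: 6 0 0 0 / 0 0 0 0 / 0 0 0 0 / 1 0 2 0 / 0 0 0 0 / 0 0 0 0
t=4: a0@(0,0) a1@(0,0) a2@(3,2) a3@(0,0) a4@(3,0) | pheromone: 8 0 0 0 / 0 0 0 0 / 0 0 0 0 / 1 0 2 0 / 0 0 0 0 / 0 0 0 0
t=5: a0@(0,0) a1@(0,0) a2@(3,2) a3@(0,0) a4@(3,0) | pheromone: 10 0 0 0 / 0 0 0 0 / 0 0 0 0 / 1 0 2 0 / 0 0 0 0 / 0 0 0 0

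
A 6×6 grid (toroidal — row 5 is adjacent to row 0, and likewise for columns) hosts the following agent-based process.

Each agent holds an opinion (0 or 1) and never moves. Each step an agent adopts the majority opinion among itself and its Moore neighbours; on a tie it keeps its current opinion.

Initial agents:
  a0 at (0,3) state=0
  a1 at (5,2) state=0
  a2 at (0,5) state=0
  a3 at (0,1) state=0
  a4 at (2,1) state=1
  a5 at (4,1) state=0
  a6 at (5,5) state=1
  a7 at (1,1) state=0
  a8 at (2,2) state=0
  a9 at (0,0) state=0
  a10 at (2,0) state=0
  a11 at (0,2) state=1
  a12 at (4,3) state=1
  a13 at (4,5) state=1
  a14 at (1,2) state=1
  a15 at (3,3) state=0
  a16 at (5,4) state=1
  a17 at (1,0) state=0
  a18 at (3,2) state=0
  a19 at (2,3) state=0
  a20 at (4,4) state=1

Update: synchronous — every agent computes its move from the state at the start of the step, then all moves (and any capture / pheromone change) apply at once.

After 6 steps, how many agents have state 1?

t=1: a0@(0,3):1 a1@(5,2):0 a2@(0,5):0 a3@(0,1):0 a4@(2,1):0 a5@(4,1):0 a6@(5,5):1 a7@(1,1):0 a8@(2,2):0 a9@(0,0):0 a10@(2,0):0 a11@(0,2):0 a12@(4,3):1 a13@(4,5):1 a14@(1,2):0 a15@(3,3):0 a16@(5,4):1 a17@(1,0):0 a18@(3,2):0 a19@(2,3):0 a20@(4,4):1
t=2: a0@(0,3):0 a1@(5,2):0 a2@(0,5):0 a3@(0,1):0 a4@(2,1):0 a5@(4,1):0 a6@(5,5):1 a7@(1,1):0 a8@(2,2):0 a9@(0,0):0 a10@(2,0):0 a11@(0,2):0 a12@(4,3):1 a13@(4,5):1 a14@(1,2):0 a15@(3,3):0 a16@(5,4):1 a17@(1,0):0 a18@(3,2):0 a19@(2,3):0 a20@(4,4):1
t=3: (unchanged — steady state)

5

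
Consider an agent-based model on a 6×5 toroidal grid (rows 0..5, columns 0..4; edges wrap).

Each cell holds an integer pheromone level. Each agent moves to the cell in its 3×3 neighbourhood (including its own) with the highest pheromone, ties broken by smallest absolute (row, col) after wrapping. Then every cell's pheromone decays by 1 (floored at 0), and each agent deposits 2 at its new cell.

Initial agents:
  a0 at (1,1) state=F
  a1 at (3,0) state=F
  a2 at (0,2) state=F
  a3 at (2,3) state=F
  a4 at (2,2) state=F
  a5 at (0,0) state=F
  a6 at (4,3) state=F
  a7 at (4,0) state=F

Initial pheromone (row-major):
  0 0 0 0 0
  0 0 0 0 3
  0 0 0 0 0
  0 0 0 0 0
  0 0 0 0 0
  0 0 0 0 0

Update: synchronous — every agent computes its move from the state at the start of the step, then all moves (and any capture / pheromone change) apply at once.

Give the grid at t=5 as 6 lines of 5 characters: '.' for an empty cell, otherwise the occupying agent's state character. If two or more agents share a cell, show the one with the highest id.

.....
....F
.....
..F..
.....
.....

t=1: a0@(0,0) a1@(2,0) a2@(0,1) a3@(1,4) a4@(1,1) a5@(1,4) a6@(3,2) a7@(3,0) | pheromone: 2 2 0 0 0 / 0 2 0 0 6 / 2 0 0 0 0 / 2 0 2 0 0 / 0 0 0 0 0 / 0 0 0 0 0
t=2: a0@(1,4) a1@(1,4) a2@(0,0) a3@(1,4) a4@(0,0) a5@(1,4) a6@(3,2) a7@(2,0) | pheromone: 5 1 0 0 0 / 0 1 0 0 13 / 3 0 0 0 0 / 1 0 3 0 0 / 0 0 0 0 0 / 0 0 0 0 0
t=3: a0@(1,4) a1@(1,4) a2@(1,4) a3@(1,4) a4@(1,4) a5@(1,4) a6@(3,2) a7@(1,4) | pheromone: 4 0 0 0 0 / 0 0 0 0 26 / 2 0 0 0 0 / 0 0 4 0 0 / 0 0 0 0 0 / 0 0 0 0 0
t=4: a0@(1,4) a1@(1,4) a2@(1,4) a3@(1,4) a4@(1,4) a5@(1,4) a6@(3,2) a7@(1,4) | pheromone: 3 0 0 0 0 / 0 0 0 0 39 / 1 0 0 0 0 / 0 0 5 0 0 / 0 0 0 0 0 / 0 0 0 0 0
t=5: a0@(1,4) a1@(1,4) a2@(1,4) a3@(1,4) a4@(1,4) a5@(1,4) a6@(3,2) a7@(1,4) | pheromone: 2 0 0 0 0 / 0 0 0 0 52 / 0 0 0 0 0 / 0 0 6 0 0 / 0 0 0 0 0 / 0 0 0 0 0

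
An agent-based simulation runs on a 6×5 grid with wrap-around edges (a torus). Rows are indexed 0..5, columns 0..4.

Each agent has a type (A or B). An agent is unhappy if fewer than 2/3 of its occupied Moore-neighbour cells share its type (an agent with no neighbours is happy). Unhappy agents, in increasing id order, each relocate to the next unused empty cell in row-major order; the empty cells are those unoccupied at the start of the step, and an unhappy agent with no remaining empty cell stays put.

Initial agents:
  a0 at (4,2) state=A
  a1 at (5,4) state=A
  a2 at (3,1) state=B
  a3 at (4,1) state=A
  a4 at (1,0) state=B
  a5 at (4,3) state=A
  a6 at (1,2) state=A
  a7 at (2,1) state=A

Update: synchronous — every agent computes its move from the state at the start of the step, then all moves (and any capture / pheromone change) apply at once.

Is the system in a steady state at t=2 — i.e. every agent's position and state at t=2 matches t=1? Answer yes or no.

t=1: a0@(4,2):A a1@(5,4):A a2@(0,0):B a3@(0,1):A a4@(0,2):B a5@(4,3):A a6@(1,2):A a7@(0,3):A
t=2: a0@(4,2):A a1@(5,4):A a2@(0,4):B a3@(1,0):A a4@(1,1):B a5@(4,3):A a6@(1,2):A a7@(0,3):A

no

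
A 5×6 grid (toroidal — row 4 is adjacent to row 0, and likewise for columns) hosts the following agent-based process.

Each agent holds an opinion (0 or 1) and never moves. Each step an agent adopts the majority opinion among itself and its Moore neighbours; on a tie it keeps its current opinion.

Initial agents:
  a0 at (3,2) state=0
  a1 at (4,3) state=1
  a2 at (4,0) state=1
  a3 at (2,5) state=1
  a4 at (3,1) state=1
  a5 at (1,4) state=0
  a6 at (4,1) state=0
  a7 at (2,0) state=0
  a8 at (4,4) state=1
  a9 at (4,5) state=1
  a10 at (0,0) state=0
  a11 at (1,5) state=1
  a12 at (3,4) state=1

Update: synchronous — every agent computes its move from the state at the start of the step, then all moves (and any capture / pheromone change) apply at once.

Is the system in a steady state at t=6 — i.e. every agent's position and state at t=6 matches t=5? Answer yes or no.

t=1: a0@(3,2):0 a1@(4,3):1 a2@(4,0):1 a3@(2,5):1 a4@(3,1):0 a5@(1,4):1 a6@(4,1):0 a7@(2,0):1 a8@(4,4):1 a9@(4,5):1 a10@(0,0):1 a11@(1,5):0 a12@(3,4):1
t=2: a0@(3,2):0 a1@(4,3):1 a2@(4,0):1 a3@(2,5):1 a4@(3,1):0 a5@(1,4):1 a6@(4,1):0 a7@(2,0):1 a8@(4,4):1 a9@(4,5):1 a10@(0,0):1 a11@(1,5):1 a12@(3,4):1
t=3: (unchanged — steady state)

yes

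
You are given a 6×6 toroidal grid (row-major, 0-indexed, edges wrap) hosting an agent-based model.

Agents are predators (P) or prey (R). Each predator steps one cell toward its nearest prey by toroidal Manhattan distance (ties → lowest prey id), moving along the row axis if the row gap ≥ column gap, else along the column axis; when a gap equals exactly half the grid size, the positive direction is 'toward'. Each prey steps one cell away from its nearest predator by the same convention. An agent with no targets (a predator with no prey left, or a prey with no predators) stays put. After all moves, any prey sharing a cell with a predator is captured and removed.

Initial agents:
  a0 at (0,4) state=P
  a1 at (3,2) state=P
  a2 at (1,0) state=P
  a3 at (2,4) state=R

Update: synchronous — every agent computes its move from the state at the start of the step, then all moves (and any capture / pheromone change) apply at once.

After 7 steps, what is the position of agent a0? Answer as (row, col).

t=1: a0@(1,4):P a1@(3,3):P a2@(1,5):P a3@(3,4):R
t=2: a0@(2,4):P a1@(3,4):P a2@(2,5):P a3@(3,5):R
t=3: a0@(3,4):P a1@(3,5):P a2@(3,5):P a3@(3,0):R
t=4: a0@(3,5):P a1@(3,0):P a2@(3,0):P a3@(3,1):R
t=5: a0@(3,0):P a1@(3,1):P a2@(3,1):P a3@(3,2):R
t=6: a0@(3,1):P a1@(3,2):P a2@(3,2):P a3@(3,3):R
t=7: a0@(3,2):P a1@(3,3):P a2@(3,3):P a3@(3,4):R

(3, 2)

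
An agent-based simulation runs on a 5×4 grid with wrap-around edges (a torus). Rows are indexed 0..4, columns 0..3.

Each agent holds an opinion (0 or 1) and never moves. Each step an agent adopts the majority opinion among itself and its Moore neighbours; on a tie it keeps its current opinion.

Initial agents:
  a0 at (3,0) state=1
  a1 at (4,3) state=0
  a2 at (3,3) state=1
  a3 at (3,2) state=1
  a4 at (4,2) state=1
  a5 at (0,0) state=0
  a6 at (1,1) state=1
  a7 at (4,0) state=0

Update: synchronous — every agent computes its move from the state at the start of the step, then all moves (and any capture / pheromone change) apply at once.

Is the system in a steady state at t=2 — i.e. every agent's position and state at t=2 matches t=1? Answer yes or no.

no

t=1: a0@(3,0):1 a1@(4,3):1 a2@(3,3):1 a3@(3,2):1 a4@(4,2):1 a5@(0,0):0 a6@(1,1):1 a7@(4,0):0
t=2: a0@(3,0):1 a1@(4,3):1 a2@(3,3):1 a3@(3,2):1 a4@(4,2):1 a5@(0,0):0 a6@(1,1):1 a7@(4,0):1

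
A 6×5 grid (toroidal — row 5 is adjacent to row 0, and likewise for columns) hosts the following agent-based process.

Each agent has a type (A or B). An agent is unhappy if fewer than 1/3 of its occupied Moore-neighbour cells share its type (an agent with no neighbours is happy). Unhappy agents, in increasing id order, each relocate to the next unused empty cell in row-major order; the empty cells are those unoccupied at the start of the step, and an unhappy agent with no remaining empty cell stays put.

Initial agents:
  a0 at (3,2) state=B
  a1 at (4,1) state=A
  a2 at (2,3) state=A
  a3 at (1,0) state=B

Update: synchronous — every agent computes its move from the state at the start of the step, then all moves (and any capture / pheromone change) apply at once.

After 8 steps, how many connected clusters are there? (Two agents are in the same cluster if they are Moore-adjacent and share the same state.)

2

t=1: a0@(0,0):B a1@(0,1):A a2@(0,2):A a3@(1,0):B
t=2: (unchanged — steady state)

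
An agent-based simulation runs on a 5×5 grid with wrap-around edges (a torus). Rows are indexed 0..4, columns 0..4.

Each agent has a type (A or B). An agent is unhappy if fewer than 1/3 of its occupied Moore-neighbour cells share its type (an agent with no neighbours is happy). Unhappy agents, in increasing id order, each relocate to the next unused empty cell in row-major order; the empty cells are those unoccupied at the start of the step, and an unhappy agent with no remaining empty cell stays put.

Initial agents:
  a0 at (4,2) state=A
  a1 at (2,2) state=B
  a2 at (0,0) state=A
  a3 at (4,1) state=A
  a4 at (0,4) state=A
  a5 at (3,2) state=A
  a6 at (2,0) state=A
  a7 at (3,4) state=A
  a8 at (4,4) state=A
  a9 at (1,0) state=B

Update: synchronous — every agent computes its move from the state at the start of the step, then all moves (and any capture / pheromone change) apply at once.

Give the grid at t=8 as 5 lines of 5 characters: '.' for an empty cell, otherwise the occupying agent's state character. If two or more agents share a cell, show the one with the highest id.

t=1: a0@(4,2):A a1@(0,1):B a2@(0,0):A a3@(4,1):A a4@(0,4):A a5@(3,2):A a6@(2,0):A a7@(3,4):A a8@(4,4):A a9@(0,2):B
t=2: a0@(4,2):A a1@(0,3):B a2@(0,0):A a3@(4,1):A a4@(0,4):A a5@(3,2):A a6@(2,0):A a7@(3,4):A a8@(4,4):A a9@(0,2):B
t=3: a0@(4,2):A a1@(0,1):B a2@(0,0):A a3@(4,1):A a4@(0,4):A a5@(3,2):A a6@(2,0):A a7@(3,4):A a8@(4,4):A a9@(0,2):B
t=4: a0@(4,2):A a1@(0,3):B a2@(0,0):A a3@(4,1):A a4@(0,4):A a5@(3,2):A a6@(2,0):A a7@(3,4):A a8@(4,4):A a9@(0,2):B
t=5: a0@(4,2):A a1@(0,1):B a2@(0,0):A a3@(4,1):A a4@(0,4):A a5@(3,2):A a6@(2,0):A a7@(3,4):A a8@(4,4):A a9@(0,2):B
t=6: a0@(4,2):A a1@(0,3):B a2@(0,0):A a3@(4,1):A a4@(0,4):A a5@(3,2):A a6@(2,0):A a7@(3,4):A a8@(4,4):A a9@(0,2):B
t=7: a0@(4,2):A a1@(0,1):B a2@(0,0):A a3@(4,1):A a4@(0,4):A a5@(3,2):A a6@(2,0):A a7@(3,4):A a8@(4,4):A a9@(0,2):B
t=8: a0@(4,2):A a1@(0,3):B a2@(0,0):A a3@(4,1):A a4@(0,4):A a5@(3,2):A a6@(2,0):A a7@(3,4):A a8@(4,4):A a9@(0,2):B

A.BBA
.....
A....
..A.A
.AA.A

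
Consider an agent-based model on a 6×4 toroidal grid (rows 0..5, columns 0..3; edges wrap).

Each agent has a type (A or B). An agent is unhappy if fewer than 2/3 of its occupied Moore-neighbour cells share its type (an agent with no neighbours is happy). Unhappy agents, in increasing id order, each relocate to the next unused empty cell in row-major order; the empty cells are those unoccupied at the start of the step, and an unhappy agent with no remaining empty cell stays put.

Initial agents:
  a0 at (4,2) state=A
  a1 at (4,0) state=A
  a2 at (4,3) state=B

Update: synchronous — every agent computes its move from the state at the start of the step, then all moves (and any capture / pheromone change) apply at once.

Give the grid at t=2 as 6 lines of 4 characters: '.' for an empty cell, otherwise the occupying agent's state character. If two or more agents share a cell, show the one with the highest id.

t=1: a0@(0,0):A a1@(0,1):A a2@(0,2):B
t=2: a0@(0,0):A a1@(0,3):A a2@(1,0):B

A..A
B...
....
....
....
....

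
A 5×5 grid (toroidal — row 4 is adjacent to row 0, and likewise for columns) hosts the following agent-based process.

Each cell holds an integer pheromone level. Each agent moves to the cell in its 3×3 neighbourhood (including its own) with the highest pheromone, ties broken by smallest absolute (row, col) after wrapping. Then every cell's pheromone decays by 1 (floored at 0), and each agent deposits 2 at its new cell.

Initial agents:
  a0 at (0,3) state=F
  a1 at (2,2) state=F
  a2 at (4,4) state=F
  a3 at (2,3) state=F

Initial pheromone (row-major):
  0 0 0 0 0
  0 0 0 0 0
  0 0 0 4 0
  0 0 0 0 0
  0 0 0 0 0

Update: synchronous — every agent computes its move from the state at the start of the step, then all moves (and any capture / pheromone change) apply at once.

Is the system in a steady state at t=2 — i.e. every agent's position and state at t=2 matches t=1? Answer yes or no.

t=1: a0@(0,2) a1@(2,3) a2@(0,0) a3@(2,3) | pheromone: 2 0 2 0 0 / 0 0 0 0 0 / 0 0 0 7 0 / 0 0 0 0 0 / 0 0 0 0 0
t=2: a0@(0,2) a1@(2,3) a2@(0,0) a3@(2,3) | pheromone: 3 0 3 0 0 / 0 0 0 0 0 / 0 0 0 10 0 / 0 0 0 0 0 / 0 0 0 0 0

yes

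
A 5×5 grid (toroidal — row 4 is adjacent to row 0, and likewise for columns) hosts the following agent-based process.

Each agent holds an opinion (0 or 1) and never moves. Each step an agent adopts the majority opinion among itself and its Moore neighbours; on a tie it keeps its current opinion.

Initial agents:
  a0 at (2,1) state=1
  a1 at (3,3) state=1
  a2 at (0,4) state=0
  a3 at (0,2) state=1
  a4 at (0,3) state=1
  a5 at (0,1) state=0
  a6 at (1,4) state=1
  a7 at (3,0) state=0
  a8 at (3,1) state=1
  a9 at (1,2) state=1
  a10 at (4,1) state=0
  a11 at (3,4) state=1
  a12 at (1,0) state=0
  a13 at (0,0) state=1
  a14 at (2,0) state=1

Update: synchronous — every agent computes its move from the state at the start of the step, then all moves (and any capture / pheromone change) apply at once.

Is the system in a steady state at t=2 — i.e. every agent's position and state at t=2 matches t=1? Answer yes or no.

yes

t=1: a0@(2,1):1 a1@(3,3):1 a2@(0,4):1 a3@(0,2):1 a4@(0,3):1 a5@(0,1):0 a6@(1,4):1 a7@(3,0):1 a8@(3,1):1 a9@(1,2):1 a10@(4,1):0 a11@(3,4):1 a12@(1,0):1 a13@(0,0):0 a14@(2,0):1
t=2: (unchanged — steady state)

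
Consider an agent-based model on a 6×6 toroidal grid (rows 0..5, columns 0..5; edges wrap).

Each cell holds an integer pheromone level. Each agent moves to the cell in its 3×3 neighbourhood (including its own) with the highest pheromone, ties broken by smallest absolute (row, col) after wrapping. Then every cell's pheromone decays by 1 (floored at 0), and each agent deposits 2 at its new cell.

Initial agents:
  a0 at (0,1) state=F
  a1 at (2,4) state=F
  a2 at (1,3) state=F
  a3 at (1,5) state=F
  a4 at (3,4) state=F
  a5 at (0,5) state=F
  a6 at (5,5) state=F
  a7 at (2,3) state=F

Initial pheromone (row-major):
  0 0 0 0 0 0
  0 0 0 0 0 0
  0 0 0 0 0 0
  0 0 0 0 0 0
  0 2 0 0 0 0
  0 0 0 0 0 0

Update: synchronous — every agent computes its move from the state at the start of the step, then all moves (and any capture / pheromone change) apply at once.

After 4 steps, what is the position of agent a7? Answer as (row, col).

t=1: a0@(0,0) a1@(1,3) a2@(0,2) a3@(0,0) a4@(2,3) a5@(0,0) a6@(0,0) a7@(1,2) | pheromone: 8 0 2 0 0 0 / 0 0 2 2 0 0 / 0 0 0 2 0 0 / 0 0 0 0 0 0 / 0 1 0 0 0 0 / 0 0 0 0 0 0
t=2: a0@(0,0) a1@(0,2) a2@(0,2) a3@(0,0) a4@(1,2) a5@(0,0) a6@(0,0) a7@(0,2) | pheromone: 15 0 7 0 0 0 / 0 0 3 1 0 0 / 0 0 0 1 0 0 / 0 0 0 0 0 0 / 0 0 0 0 0 0 / 0 0 0 0 0 0
t=3: a0@(0,0) a1@(0,2) a2@(0,2) a3@(0,0) a4@(0,2) a5@(0,0) a6@(0,0) a7@(0,2) | pheromone: 22 0 14 0 0 0 / 0 0 2 0 0 0 / 0 0 0 0 0 0 / 0 0 0 0 0 0 / 0 0 0 0 0 0 / 0 0 0 0 0 0
t=4: a0@(0,0) a1@(0,2) a2@(0,2) a3@(0,0) a4@(0,2) a5@(0,0) a6@(0,0) a7@(0,2) | pheromone: 29 0 21 0 0 0 / 0 0 1 0 0 0 / 0 0 0 0 0 0 / 0 0 0 0 0 0 / 0 0 0 0 0 0 / 0 0 0 0 0 0

(0, 2)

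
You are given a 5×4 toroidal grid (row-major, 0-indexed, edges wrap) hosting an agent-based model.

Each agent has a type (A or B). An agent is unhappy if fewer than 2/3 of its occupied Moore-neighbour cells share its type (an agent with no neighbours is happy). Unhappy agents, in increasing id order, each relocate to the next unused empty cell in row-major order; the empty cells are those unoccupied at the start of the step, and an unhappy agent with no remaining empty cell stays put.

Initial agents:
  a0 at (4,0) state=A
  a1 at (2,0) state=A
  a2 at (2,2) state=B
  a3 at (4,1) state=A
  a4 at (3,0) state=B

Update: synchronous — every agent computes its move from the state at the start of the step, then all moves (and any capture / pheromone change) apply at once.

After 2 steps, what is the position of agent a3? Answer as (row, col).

t=1: a0@(0,0):A a1@(0,1):A a2@(2,2):B a3@(0,2):A a4@(0,3):B
t=2: a0@(1,0):A a1@(0,1):A a2@(2,2):B a3@(1,1):A a4@(1,2):B

(1, 1)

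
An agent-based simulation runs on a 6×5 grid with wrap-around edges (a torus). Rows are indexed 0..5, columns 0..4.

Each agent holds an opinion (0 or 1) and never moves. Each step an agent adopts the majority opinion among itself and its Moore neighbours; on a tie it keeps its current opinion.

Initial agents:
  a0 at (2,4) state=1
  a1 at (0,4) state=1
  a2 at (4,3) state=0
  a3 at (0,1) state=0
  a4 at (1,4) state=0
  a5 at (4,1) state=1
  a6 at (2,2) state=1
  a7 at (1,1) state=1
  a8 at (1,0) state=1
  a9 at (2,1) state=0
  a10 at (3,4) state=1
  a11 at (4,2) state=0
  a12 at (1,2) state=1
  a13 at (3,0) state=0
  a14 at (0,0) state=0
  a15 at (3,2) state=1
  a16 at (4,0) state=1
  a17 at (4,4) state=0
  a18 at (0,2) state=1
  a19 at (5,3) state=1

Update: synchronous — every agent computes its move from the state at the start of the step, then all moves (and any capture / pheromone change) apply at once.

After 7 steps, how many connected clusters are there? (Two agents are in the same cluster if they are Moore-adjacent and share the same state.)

t=1: a0@(2,4):1 a1@(0,4):1 a2@(4,3):0 a3@(0,1):1 a4@(1,4):1 a5@(4,1):1 a6@(2,2):1 a7@(1,1):1 a8@(1,0):1 a9@(2,1):1 a10@(3,4):1 a11@(4,2):1 a12@(1,2):1 a13@(3,0):1 a14@(0,0):0 a15@(3,2):1 a16@(4,0):1 a17@(4,4):0 a18@(0,2):1 a19@(5,3):1
t=2: a0@(2,4):1 a1@(0,4):1 a2@(4,3):1 a3@(0,1):1 a4@(1,4):1 a5@(4,1):1 a6@(2,2):1 a7@(1,1):1 a8@(1,0):1 a9@(2,1):1 a10@(3,4):1 a11@(4,2):1 a12@(1,2):1 a13@(3,0):1 a14@(0,0):1 a15@(3,2):1 a16@(4,0):1 a17@(4,4):1 a18@(0,2):1 a19@(5,3):1
t=3: (unchanged — steady state)

1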